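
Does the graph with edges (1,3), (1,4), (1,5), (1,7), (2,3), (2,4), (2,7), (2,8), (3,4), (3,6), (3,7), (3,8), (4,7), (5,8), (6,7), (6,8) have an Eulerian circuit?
No (2 vertices have odd degree: {6, 7}; Eulerian circuit requires 0)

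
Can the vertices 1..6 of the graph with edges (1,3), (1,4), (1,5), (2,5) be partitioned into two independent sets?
Yes. Partition: {1, 2, 6}, {3, 4, 5}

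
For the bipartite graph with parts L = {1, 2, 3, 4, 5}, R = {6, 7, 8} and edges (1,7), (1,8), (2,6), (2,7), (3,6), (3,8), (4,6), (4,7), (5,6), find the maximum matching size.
3 (matching: (1,8), (2,7), (3,6); upper bound min(|L|,|R|) = min(5,3) = 3)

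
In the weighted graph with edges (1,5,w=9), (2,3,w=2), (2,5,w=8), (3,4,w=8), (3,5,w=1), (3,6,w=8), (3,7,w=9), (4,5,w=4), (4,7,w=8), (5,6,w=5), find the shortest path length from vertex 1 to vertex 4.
13 (path: 1 -> 5 -> 4; weights 9 + 4 = 13)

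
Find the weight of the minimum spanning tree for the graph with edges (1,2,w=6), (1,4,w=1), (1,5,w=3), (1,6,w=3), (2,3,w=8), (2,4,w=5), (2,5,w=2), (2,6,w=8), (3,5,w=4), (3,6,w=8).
13 (MST edges: (1,4,w=1), (1,5,w=3), (1,6,w=3), (2,5,w=2), (3,5,w=4); sum of weights 1 + 3 + 3 + 2 + 4 = 13)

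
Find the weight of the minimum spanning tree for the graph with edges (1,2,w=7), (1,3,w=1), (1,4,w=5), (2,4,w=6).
12 (MST edges: (1,3,w=1), (1,4,w=5), (2,4,w=6); sum of weights 1 + 5 + 6 = 12)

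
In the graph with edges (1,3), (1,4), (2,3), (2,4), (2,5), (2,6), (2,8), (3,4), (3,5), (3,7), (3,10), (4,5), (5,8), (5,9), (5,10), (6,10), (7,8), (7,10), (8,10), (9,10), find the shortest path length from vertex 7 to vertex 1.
2 (path: 7 -> 3 -> 1, 2 edges)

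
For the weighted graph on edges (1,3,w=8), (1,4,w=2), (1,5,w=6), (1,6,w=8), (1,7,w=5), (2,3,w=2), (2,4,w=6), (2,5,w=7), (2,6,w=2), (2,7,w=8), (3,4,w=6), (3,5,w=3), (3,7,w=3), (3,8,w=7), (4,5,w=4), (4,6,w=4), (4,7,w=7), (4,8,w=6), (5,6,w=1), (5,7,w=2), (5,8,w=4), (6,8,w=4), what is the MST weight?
17 (MST edges: (1,4,w=2), (2,3,w=2), (2,6,w=2), (4,5,w=4), (5,6,w=1), (5,7,w=2), (5,8,w=4); sum of weights 2 + 2 + 2 + 4 + 1 + 2 + 4 = 17)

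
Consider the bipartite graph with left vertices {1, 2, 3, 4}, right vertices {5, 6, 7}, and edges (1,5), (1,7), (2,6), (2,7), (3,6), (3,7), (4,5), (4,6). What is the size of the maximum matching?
3 (matching: (1,7), (2,6), (4,5); upper bound min(|L|,|R|) = min(4,3) = 3)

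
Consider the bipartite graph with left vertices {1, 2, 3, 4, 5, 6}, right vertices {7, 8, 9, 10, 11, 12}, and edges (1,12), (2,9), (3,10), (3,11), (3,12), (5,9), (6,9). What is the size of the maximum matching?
3 (matching: (1,12), (2,9), (3,11); upper bound min(|L|,|R|) = min(6,6) = 6)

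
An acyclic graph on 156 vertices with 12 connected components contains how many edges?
144 (Each of the 12 component trees on V_i vertices has V_i - 1 edges; summing gives V - C = 156 - 12 = 144)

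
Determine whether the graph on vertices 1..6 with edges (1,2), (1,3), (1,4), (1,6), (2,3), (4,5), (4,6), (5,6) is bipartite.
No (odd cycle of length 3: 6 -> 1 -> 4 -> 6)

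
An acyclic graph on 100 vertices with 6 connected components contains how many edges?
94 (Each of the 6 component trees on V_i vertices has V_i - 1 edges; summing gives V - C = 100 - 6 = 94)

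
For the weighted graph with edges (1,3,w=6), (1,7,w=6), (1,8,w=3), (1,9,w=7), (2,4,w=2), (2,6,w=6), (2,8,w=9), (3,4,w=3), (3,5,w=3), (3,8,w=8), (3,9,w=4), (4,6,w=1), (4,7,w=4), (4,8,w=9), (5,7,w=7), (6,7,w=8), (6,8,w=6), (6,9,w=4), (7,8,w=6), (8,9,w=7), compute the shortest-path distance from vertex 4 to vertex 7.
4 (path: 4 -> 7; weights 4 = 4)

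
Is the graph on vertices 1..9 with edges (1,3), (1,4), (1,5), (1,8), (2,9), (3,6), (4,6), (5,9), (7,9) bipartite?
Yes. Partition: {1, 6, 9}, {2, 3, 4, 5, 7, 8}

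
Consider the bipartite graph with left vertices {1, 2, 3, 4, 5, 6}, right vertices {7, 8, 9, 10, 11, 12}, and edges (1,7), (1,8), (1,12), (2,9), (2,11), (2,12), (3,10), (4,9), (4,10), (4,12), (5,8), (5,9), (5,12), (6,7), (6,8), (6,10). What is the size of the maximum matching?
6 (matching: (1,12), (2,11), (3,10), (4,9), (5,8), (6,7); upper bound min(|L|,|R|) = min(6,6) = 6)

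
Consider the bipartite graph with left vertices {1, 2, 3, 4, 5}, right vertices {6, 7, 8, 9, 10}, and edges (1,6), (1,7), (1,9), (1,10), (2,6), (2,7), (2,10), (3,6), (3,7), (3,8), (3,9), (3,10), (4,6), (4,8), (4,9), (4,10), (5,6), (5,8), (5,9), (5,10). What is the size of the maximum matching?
5 (matching: (1,10), (2,7), (3,9), (4,8), (5,6); upper bound min(|L|,|R|) = min(5,5) = 5)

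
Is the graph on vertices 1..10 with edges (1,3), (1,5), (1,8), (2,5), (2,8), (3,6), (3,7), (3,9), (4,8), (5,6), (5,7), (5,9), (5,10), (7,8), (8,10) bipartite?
Yes. Partition: {1, 2, 4, 6, 7, 9, 10}, {3, 5, 8}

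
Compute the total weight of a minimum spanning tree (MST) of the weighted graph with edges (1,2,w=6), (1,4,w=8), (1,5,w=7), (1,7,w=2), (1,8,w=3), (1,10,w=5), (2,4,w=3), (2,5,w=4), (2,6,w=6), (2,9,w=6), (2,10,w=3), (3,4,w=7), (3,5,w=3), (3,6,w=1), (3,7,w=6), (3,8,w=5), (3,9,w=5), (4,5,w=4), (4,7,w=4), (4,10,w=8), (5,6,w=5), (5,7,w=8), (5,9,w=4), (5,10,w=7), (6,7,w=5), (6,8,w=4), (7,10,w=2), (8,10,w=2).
24 (MST edges: (1,7,w=2), (2,4,w=3), (2,5,w=4), (2,10,w=3), (3,5,w=3), (3,6,w=1), (5,9,w=4), (7,10,w=2), (8,10,w=2); sum of weights 2 + 3 + 4 + 3 + 3 + 1 + 4 + 2 + 2 = 24)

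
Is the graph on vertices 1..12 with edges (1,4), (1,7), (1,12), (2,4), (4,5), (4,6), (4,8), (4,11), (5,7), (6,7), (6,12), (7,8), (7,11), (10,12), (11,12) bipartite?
Yes. Partition: {1, 2, 3, 5, 6, 8, 9, 10, 11}, {4, 7, 12}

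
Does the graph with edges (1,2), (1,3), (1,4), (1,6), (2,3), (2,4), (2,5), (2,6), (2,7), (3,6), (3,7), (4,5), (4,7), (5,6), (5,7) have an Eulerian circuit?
Yes (the graph is connected and all 7 vertices have even degree)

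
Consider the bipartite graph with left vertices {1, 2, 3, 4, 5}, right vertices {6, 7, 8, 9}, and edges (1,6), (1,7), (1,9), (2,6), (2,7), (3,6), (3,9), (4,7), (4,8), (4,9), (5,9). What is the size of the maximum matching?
4 (matching: (1,9), (2,7), (3,6), (4,8); upper bound min(|L|,|R|) = min(5,4) = 4)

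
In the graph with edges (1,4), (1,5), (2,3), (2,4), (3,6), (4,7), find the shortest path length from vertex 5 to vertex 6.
5 (path: 5 -> 1 -> 4 -> 2 -> 3 -> 6, 5 edges)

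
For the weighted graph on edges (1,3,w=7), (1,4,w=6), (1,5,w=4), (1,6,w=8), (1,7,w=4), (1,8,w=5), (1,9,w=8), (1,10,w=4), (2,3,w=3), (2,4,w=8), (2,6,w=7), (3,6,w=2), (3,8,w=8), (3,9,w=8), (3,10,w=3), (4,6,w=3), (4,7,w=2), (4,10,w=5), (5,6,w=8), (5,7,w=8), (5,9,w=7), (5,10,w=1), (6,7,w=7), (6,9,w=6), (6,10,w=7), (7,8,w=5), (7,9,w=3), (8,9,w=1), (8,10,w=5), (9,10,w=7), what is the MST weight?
22 (MST edges: (1,10,w=4), (2,3,w=3), (3,6,w=2), (3,10,w=3), (4,6,w=3), (4,7,w=2), (5,10,w=1), (7,9,w=3), (8,9,w=1); sum of weights 4 + 3 + 2 + 3 + 3 + 2 + 1 + 3 + 1 = 22)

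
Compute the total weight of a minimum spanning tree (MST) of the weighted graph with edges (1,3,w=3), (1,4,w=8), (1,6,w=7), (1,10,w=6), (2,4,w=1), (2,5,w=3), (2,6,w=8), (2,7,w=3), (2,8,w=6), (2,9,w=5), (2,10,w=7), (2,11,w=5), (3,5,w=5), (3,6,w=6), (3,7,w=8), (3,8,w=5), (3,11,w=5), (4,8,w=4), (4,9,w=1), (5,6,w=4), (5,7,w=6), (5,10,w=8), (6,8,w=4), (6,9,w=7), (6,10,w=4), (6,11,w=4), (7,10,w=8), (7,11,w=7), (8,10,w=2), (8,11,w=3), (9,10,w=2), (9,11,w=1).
25 (MST edges: (1,3,w=3), (2,4,w=1), (2,5,w=3), (2,7,w=3), (3,8,w=5), (4,9,w=1), (5,6,w=4), (8,10,w=2), (9,10,w=2), (9,11,w=1); sum of weights 3 + 1 + 3 + 3 + 5 + 1 + 4 + 2 + 2 + 1 = 25)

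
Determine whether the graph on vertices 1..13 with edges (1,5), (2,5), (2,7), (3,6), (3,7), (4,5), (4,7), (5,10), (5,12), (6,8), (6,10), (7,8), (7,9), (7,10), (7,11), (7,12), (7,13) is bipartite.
Yes. Partition: {1, 2, 3, 4, 8, 9, 10, 11, 12, 13}, {5, 6, 7}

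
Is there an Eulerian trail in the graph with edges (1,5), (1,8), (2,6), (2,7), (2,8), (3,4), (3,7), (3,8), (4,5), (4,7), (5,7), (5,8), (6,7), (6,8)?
No (6 vertices have odd degree: {2, 3, 4, 6, 7, 8}; Eulerian path requires 0 or 2)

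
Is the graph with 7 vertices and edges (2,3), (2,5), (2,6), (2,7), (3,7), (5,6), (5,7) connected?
No, it has 3 components: {1}, {2, 3, 5, 6, 7}, {4}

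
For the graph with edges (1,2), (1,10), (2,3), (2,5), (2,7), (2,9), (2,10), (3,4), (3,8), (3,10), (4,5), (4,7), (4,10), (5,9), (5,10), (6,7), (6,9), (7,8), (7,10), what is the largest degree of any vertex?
6 (attained at vertices 2, 10)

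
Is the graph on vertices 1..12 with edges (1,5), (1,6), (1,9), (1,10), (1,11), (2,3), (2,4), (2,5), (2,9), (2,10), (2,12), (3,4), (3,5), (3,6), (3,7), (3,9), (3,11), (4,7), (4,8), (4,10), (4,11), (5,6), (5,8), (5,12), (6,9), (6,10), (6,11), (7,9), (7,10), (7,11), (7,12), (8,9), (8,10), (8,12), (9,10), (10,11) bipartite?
No (odd cycle of length 3: 5 -> 1 -> 6 -> 5)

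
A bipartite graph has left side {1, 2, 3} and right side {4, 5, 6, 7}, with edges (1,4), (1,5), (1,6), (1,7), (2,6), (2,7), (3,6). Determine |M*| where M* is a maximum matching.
3 (matching: (1,5), (2,7), (3,6); upper bound min(|L|,|R|) = min(3,4) = 3)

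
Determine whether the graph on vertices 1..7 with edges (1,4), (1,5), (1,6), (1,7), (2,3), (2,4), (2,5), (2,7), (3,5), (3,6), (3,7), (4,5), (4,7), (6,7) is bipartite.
No (odd cycle of length 3: 5 -> 1 -> 4 -> 5)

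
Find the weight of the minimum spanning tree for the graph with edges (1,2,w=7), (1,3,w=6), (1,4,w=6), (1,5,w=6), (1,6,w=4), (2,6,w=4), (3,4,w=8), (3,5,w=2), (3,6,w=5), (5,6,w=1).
17 (MST edges: (1,4,w=6), (1,6,w=4), (2,6,w=4), (3,5,w=2), (5,6,w=1); sum of weights 6 + 4 + 4 + 2 + 1 = 17)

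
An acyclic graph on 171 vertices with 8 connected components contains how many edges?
163 (Each of the 8 component trees on V_i vertices has V_i - 1 edges; summing gives V - C = 171 - 8 = 163)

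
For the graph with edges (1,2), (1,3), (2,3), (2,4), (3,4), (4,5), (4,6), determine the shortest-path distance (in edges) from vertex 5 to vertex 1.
3 (path: 5 -> 4 -> 3 -> 1, 3 edges)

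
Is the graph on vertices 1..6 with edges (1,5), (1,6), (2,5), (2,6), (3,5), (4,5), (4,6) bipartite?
Yes. Partition: {1, 2, 3, 4}, {5, 6}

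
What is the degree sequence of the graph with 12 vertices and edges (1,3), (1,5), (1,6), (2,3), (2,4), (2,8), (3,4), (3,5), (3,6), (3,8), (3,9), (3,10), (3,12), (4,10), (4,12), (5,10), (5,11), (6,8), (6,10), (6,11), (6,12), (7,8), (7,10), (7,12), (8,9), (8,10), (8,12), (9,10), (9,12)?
[9, 7, 7, 6, 6, 4, 4, 4, 3, 3, 3, 2] (degrees: deg(1)=3, deg(2)=3, deg(3)=9, deg(4)=4, deg(5)=4, deg(6)=6, deg(7)=3, deg(8)=7, deg(9)=4, deg(10)=7, deg(11)=2, deg(12)=6)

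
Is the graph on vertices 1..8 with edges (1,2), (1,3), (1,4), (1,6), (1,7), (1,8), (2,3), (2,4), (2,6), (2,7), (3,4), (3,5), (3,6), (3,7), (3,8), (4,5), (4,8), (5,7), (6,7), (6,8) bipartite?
No (odd cycle of length 3: 8 -> 1 -> 3 -> 8)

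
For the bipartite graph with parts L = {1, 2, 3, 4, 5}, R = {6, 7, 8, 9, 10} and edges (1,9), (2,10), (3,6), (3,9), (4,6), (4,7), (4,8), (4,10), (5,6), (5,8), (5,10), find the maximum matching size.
5 (matching: (1,9), (2,10), (3,6), (4,7), (5,8); upper bound min(|L|,|R|) = min(5,5) = 5)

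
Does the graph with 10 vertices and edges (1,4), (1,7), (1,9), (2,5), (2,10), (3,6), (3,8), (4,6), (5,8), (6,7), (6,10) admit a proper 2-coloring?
Yes. Partition: {1, 2, 6, 8}, {3, 4, 5, 7, 9, 10}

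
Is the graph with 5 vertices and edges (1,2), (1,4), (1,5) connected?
No, it has 2 components: {1, 2, 4, 5}, {3}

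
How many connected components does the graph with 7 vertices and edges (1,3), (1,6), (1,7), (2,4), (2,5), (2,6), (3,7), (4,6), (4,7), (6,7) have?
1 (components: {1, 2, 3, 4, 5, 6, 7})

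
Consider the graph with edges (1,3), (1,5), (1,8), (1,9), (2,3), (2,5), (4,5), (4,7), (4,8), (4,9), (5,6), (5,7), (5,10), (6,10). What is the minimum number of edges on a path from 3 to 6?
3 (path: 3 -> 2 -> 5 -> 6, 3 edges)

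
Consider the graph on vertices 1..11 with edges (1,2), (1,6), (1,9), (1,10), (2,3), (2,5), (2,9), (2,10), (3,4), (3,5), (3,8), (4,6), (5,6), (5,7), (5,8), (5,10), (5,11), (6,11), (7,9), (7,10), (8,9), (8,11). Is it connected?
Yes (BFS from 1 visits [1, 2, 6, 9, 10, 3, 5, 4, 11, 7, 8] — all 11 vertices reached)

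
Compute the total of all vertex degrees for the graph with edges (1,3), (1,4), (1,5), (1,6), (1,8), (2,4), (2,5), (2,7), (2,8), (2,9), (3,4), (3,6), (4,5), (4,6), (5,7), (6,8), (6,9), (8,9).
36 (handshake: sum of degrees = 2|E| = 2 x 18 = 36)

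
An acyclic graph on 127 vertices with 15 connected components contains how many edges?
112 (Each of the 15 component trees on V_i vertices has V_i - 1 edges; summing gives V - C = 127 - 15 = 112)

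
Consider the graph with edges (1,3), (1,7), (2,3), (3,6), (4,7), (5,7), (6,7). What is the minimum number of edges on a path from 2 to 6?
2 (path: 2 -> 3 -> 6, 2 edges)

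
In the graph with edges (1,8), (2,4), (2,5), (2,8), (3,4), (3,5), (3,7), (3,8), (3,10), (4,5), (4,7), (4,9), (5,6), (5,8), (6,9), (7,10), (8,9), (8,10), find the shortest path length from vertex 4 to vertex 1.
3 (path: 4 -> 9 -> 8 -> 1, 3 edges)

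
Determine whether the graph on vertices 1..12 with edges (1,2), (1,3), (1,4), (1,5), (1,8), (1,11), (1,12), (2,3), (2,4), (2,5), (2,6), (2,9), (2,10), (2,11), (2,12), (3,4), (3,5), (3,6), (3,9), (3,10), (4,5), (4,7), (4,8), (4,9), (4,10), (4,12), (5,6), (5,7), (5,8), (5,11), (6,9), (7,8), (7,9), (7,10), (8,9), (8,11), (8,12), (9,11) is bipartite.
No (odd cycle of length 3: 11 -> 1 -> 5 -> 11)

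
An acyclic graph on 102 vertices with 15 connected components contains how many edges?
87 (Each of the 15 component trees on V_i vertices has V_i - 1 edges; summing gives V - C = 102 - 15 = 87)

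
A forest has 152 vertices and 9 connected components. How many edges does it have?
143 (Each of the 9 component trees on V_i vertices has V_i - 1 edges; summing gives V - C = 152 - 9 = 143)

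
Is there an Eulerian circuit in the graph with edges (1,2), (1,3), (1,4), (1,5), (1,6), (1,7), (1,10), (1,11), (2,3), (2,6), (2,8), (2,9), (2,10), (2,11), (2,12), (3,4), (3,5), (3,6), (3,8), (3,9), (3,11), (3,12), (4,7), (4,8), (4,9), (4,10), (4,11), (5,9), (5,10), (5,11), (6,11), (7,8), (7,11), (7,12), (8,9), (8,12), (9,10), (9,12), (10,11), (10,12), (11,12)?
No (8 vertices have odd degree: {3, 4, 5, 7, 9, 10, 11, 12}; Eulerian circuit requires 0)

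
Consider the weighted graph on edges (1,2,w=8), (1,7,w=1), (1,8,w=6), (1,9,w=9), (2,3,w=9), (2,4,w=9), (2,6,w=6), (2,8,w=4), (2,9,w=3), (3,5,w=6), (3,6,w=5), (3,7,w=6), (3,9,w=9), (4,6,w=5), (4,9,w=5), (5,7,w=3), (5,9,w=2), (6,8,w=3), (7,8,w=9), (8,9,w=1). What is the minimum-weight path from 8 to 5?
3 (path: 8 -> 9 -> 5; weights 1 + 2 = 3)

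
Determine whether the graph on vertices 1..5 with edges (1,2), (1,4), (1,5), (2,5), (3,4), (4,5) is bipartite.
No (odd cycle of length 3: 5 -> 1 -> 4 -> 5)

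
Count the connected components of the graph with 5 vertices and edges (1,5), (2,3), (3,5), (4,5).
1 (components: {1, 2, 3, 4, 5})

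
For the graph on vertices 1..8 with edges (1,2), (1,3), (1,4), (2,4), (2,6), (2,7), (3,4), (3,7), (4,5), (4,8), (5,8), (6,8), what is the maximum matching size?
4 (matching: (1,3), (2,7), (4,5), (6,8); upper bound floor(n/2) = floor(8/2) = 4)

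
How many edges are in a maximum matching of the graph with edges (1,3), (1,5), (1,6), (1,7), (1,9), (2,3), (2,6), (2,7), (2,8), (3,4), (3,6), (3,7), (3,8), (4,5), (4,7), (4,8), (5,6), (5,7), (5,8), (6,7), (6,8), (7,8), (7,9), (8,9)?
4 (matching: (1,3), (4,7), (5,6), (8,9); upper bound floor(n/2) = floor(9/2) = 4)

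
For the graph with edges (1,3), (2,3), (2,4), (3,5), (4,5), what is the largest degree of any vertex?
3 (attained at vertex 3)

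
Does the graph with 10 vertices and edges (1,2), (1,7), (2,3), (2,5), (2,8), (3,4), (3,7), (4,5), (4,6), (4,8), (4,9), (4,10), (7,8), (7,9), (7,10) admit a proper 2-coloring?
Yes. Partition: {1, 3, 5, 6, 8, 9, 10}, {2, 4, 7}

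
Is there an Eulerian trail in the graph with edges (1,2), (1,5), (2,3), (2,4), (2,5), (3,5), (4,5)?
Yes — and in fact it has an Eulerian circuit (the graph is connected and all 5 vertices have even degree)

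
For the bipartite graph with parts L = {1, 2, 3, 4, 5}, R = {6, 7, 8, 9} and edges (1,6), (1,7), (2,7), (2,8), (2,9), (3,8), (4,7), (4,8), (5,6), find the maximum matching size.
4 (matching: (1,7), (2,9), (3,8), (5,6); upper bound min(|L|,|R|) = min(5,4) = 4)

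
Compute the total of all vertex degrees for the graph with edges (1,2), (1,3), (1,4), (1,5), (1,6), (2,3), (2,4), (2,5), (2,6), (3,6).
20 (handshake: sum of degrees = 2|E| = 2 x 10 = 20)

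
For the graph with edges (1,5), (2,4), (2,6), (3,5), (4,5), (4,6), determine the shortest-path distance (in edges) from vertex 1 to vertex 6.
3 (path: 1 -> 5 -> 4 -> 6, 3 edges)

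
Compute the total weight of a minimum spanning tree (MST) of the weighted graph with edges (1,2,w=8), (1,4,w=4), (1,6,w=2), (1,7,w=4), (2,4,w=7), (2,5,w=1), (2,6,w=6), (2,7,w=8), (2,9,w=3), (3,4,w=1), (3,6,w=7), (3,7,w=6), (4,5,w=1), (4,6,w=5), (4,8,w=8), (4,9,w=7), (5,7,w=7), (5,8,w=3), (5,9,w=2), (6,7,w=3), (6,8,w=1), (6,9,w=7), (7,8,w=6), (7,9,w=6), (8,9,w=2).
13 (MST edges: (1,6,w=2), (2,5,w=1), (3,4,w=1), (4,5,w=1), (5,9,w=2), (6,7,w=3), (6,8,w=1), (8,9,w=2); sum of weights 2 + 1 + 1 + 1 + 2 + 3 + 1 + 2 = 13)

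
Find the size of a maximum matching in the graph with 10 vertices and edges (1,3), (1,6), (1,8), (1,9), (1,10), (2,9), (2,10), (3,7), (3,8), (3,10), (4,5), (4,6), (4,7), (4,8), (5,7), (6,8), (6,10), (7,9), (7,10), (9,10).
5 (matching: (1,6), (2,9), (3,8), (4,5), (7,10); upper bound floor(n/2) = floor(10/2) = 5)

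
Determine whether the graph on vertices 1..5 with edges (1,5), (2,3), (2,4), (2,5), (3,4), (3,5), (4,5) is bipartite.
No (odd cycle of length 3: 4 -> 5 -> 3 -> 4)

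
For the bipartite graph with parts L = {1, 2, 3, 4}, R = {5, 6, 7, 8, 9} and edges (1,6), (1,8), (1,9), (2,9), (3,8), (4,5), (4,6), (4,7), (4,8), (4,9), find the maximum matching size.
4 (matching: (1,6), (2,9), (3,8), (4,7); upper bound min(|L|,|R|) = min(4,5) = 4)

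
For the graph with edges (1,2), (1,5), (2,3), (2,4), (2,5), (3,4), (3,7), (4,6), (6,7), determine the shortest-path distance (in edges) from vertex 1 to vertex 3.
2 (path: 1 -> 2 -> 3, 2 edges)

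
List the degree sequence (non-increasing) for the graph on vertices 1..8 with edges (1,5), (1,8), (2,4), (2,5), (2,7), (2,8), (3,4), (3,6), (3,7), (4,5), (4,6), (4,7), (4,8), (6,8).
[6, 4, 4, 3, 3, 3, 3, 2] (degrees: deg(1)=2, deg(2)=4, deg(3)=3, deg(4)=6, deg(5)=3, deg(6)=3, deg(7)=3, deg(8)=4)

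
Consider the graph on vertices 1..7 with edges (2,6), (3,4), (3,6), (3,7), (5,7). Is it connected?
No, it has 2 components: {1}, {2, 3, 4, 5, 6, 7}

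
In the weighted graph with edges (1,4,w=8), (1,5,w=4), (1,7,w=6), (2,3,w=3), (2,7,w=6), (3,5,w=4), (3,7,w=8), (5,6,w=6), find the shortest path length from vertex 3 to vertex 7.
8 (path: 3 -> 7; weights 8 = 8)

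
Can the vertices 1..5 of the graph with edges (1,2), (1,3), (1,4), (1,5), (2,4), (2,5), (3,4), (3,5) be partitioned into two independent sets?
No (odd cycle of length 3: 3 -> 1 -> 5 -> 3)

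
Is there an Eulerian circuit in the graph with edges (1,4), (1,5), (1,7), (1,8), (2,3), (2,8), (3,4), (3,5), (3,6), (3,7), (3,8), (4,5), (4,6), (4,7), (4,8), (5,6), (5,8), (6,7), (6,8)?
No (2 vertices have odd degree: {5, 6}; Eulerian circuit requires 0)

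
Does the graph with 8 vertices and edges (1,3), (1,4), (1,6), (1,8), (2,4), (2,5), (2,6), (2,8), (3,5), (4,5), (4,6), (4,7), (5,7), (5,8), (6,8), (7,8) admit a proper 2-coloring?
No (odd cycle of length 3: 8 -> 1 -> 6 -> 8)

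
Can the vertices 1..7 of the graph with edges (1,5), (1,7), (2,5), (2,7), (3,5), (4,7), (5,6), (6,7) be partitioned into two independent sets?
Yes. Partition: {1, 2, 3, 4, 6}, {5, 7}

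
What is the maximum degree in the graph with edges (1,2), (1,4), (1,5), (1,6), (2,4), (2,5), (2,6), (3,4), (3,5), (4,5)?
4 (attained at vertices 1, 2, 4, 5)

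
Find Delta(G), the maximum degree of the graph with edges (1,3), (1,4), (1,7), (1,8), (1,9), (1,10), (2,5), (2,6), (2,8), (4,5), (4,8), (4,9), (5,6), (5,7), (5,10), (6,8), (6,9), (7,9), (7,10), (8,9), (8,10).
6 (attained at vertices 1, 8)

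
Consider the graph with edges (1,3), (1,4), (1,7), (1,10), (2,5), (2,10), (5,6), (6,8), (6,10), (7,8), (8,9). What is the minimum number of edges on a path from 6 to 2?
2 (path: 6 -> 5 -> 2, 2 edges)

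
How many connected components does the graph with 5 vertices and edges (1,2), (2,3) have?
3 (components: {1, 2, 3}, {4}, {5})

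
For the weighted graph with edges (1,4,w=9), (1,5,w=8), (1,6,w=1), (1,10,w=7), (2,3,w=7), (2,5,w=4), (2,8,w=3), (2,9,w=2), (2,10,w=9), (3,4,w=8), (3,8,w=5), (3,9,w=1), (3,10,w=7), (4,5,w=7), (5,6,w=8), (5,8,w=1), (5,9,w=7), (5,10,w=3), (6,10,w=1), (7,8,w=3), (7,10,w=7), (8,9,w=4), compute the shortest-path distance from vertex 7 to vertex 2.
6 (path: 7 -> 8 -> 2; weights 3 + 3 = 6)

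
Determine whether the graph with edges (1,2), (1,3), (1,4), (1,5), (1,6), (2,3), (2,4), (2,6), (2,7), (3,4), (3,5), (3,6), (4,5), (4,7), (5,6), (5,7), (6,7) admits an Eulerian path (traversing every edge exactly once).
No (6 vertices have odd degree: {1, 2, 3, 4, 5, 6}; Eulerian path requires 0 or 2)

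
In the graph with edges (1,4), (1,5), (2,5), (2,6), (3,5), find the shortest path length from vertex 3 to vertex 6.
3 (path: 3 -> 5 -> 2 -> 6, 3 edges)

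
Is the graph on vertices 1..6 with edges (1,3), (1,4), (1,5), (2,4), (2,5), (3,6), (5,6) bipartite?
Yes. Partition: {1, 2, 6}, {3, 4, 5}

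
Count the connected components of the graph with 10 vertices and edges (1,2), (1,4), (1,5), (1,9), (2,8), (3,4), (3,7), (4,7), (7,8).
3 (components: {1, 2, 3, 4, 5, 7, 8, 9}, {6}, {10})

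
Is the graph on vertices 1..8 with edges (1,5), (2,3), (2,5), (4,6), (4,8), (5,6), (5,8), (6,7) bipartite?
Yes. Partition: {1, 2, 6, 8}, {3, 4, 5, 7}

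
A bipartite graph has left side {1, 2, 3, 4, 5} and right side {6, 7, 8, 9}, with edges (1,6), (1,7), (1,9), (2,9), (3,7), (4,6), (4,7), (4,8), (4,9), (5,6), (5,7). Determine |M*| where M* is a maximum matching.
4 (matching: (1,9), (3,7), (4,8), (5,6); upper bound min(|L|,|R|) = min(5,4) = 4)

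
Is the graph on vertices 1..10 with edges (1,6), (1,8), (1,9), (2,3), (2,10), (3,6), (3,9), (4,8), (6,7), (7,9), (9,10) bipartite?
Yes. Partition: {1, 3, 4, 5, 7, 10}, {2, 6, 8, 9}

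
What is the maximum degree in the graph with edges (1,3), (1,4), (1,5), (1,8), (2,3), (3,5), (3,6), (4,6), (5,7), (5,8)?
4 (attained at vertices 1, 3, 5)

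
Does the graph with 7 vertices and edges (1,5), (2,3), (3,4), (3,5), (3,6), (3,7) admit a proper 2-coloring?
Yes. Partition: {1, 3}, {2, 4, 5, 6, 7}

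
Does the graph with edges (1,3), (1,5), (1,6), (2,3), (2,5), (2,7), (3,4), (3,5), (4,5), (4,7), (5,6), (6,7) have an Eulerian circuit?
No (6 vertices have odd degree: {1, 2, 4, 5, 6, 7}; Eulerian circuit requires 0)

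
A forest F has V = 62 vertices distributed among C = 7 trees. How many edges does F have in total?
55 (Each of the 7 component trees on V_i vertices has V_i - 1 edges; summing gives V - C = 62 - 7 = 55)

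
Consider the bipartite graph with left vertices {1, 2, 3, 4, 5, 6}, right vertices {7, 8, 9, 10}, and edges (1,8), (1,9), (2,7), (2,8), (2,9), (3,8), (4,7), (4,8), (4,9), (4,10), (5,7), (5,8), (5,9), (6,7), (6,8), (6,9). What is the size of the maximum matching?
4 (matching: (1,9), (2,8), (4,10), (5,7); upper bound min(|L|,|R|) = min(6,4) = 4)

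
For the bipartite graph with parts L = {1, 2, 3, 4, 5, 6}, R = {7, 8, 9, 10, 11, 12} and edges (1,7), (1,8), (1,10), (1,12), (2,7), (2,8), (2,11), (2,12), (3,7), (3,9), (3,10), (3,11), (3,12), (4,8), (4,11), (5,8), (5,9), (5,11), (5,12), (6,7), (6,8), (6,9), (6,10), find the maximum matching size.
6 (matching: (1,12), (2,11), (3,10), (4,8), (5,9), (6,7); upper bound min(|L|,|R|) = min(6,6) = 6)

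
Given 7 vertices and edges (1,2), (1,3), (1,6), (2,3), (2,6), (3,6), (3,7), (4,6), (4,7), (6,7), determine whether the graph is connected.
No, it has 2 components: {1, 2, 3, 4, 6, 7}, {5}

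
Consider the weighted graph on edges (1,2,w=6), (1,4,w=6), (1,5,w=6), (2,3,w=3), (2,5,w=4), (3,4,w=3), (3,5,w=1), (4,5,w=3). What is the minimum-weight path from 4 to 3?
3 (path: 4 -> 3; weights 3 = 3)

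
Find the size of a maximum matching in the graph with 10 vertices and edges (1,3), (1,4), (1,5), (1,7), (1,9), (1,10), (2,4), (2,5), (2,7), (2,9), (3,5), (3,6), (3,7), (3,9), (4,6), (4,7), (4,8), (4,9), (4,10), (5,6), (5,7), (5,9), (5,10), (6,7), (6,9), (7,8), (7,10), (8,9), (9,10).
5 (matching: (1,10), (2,4), (3,9), (5,6), (7,8); upper bound floor(n/2) = floor(10/2) = 5)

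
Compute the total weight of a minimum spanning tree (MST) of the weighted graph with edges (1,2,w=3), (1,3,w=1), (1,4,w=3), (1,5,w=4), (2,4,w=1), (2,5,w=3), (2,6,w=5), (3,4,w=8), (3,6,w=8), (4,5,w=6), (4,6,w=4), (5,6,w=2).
10 (MST edges: (1,2,w=3), (1,3,w=1), (2,4,w=1), (2,5,w=3), (5,6,w=2); sum of weights 3 + 1 + 1 + 3 + 2 = 10)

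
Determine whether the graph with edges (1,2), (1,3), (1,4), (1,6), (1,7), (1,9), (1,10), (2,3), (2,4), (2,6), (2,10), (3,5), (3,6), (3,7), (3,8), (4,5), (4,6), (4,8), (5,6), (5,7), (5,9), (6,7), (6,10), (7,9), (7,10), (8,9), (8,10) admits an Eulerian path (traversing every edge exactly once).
No (6 vertices have odd degree: {1, 2, 4, 5, 6, 10}; Eulerian path requires 0 or 2)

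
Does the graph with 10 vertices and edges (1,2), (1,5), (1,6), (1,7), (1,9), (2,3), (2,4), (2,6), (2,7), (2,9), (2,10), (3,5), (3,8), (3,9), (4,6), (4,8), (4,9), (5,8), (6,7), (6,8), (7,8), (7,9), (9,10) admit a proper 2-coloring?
No (odd cycle of length 3: 2 -> 1 -> 9 -> 2)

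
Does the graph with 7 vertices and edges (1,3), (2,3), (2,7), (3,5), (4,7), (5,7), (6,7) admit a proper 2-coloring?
Yes. Partition: {1, 2, 4, 5, 6}, {3, 7}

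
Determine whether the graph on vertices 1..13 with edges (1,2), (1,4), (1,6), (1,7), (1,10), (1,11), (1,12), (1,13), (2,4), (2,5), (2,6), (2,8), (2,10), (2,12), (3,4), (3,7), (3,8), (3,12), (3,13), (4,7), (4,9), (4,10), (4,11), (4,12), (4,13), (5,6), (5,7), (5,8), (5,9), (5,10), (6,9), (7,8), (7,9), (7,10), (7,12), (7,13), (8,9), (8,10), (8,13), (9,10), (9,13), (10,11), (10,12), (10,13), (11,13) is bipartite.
No (odd cycle of length 3: 7 -> 1 -> 10 -> 7)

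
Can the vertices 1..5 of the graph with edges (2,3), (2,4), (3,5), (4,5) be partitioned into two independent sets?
Yes. Partition: {1, 2, 5}, {3, 4}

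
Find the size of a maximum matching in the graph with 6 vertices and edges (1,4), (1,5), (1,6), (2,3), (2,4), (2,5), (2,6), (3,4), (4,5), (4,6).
3 (matching: (1,5), (2,3), (4,6); upper bound floor(n/2) = floor(6/2) = 3)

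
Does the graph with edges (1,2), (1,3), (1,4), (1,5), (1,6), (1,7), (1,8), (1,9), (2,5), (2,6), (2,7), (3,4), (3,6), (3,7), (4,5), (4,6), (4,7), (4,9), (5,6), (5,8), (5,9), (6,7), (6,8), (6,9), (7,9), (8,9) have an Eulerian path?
Yes — and in fact it has an Eulerian circuit (the graph is connected and all 9 vertices have even degree)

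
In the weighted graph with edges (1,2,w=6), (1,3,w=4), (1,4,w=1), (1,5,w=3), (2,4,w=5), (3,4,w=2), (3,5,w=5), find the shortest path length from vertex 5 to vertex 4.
4 (path: 5 -> 1 -> 4; weights 3 + 1 = 4)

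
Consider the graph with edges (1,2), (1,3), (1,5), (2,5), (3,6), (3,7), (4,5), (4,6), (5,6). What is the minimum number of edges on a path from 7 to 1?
2 (path: 7 -> 3 -> 1, 2 edges)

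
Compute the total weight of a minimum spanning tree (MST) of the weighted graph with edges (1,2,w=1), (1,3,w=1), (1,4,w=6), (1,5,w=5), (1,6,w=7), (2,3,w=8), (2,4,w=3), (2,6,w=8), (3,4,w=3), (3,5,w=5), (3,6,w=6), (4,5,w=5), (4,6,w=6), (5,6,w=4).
14 (MST edges: (1,2,w=1), (1,3,w=1), (1,5,w=5), (2,4,w=3), (5,6,w=4); sum of weights 1 + 1 + 5 + 3 + 4 = 14)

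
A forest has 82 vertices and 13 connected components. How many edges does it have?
69 (Each of the 13 component trees on V_i vertices has V_i - 1 edges; summing gives V - C = 82 - 13 = 69)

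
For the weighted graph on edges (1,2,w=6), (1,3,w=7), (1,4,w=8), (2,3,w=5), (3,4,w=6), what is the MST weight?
17 (MST edges: (1,2,w=6), (2,3,w=5), (3,4,w=6); sum of weights 6 + 5 + 6 = 17)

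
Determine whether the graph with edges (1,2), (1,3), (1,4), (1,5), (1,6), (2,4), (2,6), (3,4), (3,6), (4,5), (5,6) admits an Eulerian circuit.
No (4 vertices have odd degree: {1, 2, 3, 5}; Eulerian circuit requires 0)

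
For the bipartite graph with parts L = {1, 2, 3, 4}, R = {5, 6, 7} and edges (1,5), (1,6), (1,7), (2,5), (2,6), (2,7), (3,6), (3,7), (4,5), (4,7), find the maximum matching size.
3 (matching: (1,7), (2,6), (4,5); upper bound min(|L|,|R|) = min(4,3) = 3)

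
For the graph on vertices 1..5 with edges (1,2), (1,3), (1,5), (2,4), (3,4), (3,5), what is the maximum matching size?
2 (matching: (2,4), (3,5); upper bound floor(n/2) = floor(5/2) = 2)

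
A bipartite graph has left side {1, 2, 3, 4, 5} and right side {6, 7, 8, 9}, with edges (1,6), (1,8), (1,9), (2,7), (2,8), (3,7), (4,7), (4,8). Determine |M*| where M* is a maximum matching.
3 (matching: (1,9), (2,8), (3,7); upper bound min(|L|,|R|) = min(5,4) = 4)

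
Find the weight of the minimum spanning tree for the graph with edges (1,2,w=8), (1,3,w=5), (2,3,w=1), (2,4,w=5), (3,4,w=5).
11 (MST edges: (1,3,w=5), (2,3,w=1), (2,4,w=5); sum of weights 5 + 1 + 5 = 11)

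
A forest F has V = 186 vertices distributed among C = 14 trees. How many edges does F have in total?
172 (Each of the 14 component trees on V_i vertices has V_i - 1 edges; summing gives V - C = 186 - 14 = 172)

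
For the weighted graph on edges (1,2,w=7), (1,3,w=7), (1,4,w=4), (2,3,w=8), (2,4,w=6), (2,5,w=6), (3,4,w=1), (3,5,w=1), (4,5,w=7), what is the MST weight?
12 (MST edges: (1,4,w=4), (2,5,w=6), (3,4,w=1), (3,5,w=1); sum of weights 4 + 6 + 1 + 1 = 12)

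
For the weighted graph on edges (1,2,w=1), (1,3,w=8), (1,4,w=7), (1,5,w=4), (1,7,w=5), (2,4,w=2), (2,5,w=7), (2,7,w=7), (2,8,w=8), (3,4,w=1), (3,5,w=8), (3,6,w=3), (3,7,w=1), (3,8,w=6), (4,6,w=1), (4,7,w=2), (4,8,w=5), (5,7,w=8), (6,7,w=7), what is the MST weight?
15 (MST edges: (1,2,w=1), (1,5,w=4), (2,4,w=2), (3,4,w=1), (3,7,w=1), (4,6,w=1), (4,8,w=5); sum of weights 1 + 4 + 2 + 1 + 1 + 1 + 5 = 15)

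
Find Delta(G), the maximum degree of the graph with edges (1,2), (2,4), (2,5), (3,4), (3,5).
3 (attained at vertex 2)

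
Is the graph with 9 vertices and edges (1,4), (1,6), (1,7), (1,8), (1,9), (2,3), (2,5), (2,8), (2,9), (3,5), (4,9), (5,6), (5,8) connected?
Yes (BFS from 1 visits [1, 4, 6, 7, 8, 9, 5, 2, 3] — all 9 vertices reached)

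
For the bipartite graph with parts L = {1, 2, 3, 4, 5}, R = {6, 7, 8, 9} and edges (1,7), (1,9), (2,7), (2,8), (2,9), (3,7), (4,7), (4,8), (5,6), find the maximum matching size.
4 (matching: (1,9), (2,8), (3,7), (5,6); upper bound min(|L|,|R|) = min(5,4) = 4)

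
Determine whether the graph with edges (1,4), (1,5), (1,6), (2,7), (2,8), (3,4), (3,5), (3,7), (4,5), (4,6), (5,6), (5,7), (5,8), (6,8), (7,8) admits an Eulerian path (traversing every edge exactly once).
Yes (the graph is connected and exactly 2 vertices have odd degree: {1, 3}; any Eulerian path must start and end at those)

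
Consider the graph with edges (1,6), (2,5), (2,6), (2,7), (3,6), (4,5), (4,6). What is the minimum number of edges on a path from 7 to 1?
3 (path: 7 -> 2 -> 6 -> 1, 3 edges)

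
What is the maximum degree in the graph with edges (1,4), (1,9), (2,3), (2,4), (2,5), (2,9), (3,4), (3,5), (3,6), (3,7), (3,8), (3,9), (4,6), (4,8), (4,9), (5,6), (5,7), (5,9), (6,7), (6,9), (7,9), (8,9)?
8 (attained at vertex 9)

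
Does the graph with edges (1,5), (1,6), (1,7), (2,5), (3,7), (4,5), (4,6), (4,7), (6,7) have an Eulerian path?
No (6 vertices have odd degree: {1, 2, 3, 4, 5, 6}; Eulerian path requires 0 or 2)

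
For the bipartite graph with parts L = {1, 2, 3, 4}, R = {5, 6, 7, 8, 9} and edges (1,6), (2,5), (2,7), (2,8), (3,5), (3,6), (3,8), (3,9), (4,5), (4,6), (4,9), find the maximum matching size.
4 (matching: (1,6), (2,7), (3,8), (4,9); upper bound min(|L|,|R|) = min(4,5) = 4)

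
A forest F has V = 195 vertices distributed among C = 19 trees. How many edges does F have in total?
176 (Each of the 19 component trees on V_i vertices has V_i - 1 edges; summing gives V - C = 195 - 19 = 176)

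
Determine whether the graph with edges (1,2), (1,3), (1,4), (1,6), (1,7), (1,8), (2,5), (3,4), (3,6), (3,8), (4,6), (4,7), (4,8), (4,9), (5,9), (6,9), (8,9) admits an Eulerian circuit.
Yes (the graph is connected and all 9 vertices have even degree)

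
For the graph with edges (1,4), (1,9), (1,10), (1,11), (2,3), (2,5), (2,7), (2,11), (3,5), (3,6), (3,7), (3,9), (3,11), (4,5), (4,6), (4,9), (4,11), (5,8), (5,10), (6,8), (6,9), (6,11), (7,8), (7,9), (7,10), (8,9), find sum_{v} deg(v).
52 (handshake: sum of degrees = 2|E| = 2 x 26 = 52)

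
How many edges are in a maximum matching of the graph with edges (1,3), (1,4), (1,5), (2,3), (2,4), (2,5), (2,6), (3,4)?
3 (matching: (1,5), (2,6), (3,4); upper bound floor(n/2) = floor(6/2) = 3)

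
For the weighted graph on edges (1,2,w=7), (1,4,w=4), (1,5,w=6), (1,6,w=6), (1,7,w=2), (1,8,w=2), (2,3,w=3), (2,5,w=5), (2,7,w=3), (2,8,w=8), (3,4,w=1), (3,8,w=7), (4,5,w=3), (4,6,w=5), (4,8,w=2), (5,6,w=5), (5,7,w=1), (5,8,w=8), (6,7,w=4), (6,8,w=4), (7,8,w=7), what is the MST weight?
15 (MST edges: (1,7,w=2), (1,8,w=2), (2,3,w=3), (3,4,w=1), (4,8,w=2), (5,7,w=1), (6,7,w=4); sum of weights 2 + 2 + 3 + 1 + 2 + 1 + 4 = 15)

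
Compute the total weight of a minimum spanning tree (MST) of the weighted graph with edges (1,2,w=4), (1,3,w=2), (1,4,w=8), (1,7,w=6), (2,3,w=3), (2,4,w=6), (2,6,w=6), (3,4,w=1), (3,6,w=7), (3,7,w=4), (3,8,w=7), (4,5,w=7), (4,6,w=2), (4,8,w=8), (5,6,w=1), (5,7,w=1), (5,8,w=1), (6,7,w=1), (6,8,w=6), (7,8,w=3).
11 (MST edges: (1,3,w=2), (2,3,w=3), (3,4,w=1), (4,6,w=2), (5,6,w=1), (5,7,w=1), (5,8,w=1); sum of weights 2 + 3 + 1 + 2 + 1 + 1 + 1 = 11)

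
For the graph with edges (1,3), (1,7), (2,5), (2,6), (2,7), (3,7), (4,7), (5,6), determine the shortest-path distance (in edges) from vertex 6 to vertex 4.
3 (path: 6 -> 2 -> 7 -> 4, 3 edges)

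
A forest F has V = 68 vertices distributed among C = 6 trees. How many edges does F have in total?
62 (Each of the 6 component trees on V_i vertices has V_i - 1 edges; summing gives V - C = 68 - 6 = 62)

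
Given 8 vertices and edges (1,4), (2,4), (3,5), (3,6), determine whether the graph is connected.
No, it has 4 components: {1, 2, 4}, {3, 5, 6}, {7}, {8}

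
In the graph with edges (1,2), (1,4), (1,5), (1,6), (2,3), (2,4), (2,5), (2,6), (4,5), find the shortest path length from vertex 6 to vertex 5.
2 (path: 6 -> 2 -> 5, 2 edges)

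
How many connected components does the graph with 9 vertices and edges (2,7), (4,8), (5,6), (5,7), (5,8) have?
4 (components: {1}, {2, 4, 5, 6, 7, 8}, {3}, {9})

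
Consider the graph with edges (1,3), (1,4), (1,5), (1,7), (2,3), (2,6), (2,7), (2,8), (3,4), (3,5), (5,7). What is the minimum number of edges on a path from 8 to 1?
3 (path: 8 -> 2 -> 3 -> 1, 3 edges)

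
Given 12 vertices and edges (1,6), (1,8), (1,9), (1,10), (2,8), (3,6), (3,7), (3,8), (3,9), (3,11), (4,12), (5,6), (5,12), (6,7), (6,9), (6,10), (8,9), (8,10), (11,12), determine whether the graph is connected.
Yes (BFS from 1 visits [1, 6, 8, 9, 10, 3, 5, 7, 2, 11, 12, 4] — all 12 vertices reached)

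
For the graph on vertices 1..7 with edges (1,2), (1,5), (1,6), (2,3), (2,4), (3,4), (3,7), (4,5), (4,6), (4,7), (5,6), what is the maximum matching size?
3 (matching: (1,2), (4,7), (5,6); upper bound floor(n/2) = floor(7/2) = 3)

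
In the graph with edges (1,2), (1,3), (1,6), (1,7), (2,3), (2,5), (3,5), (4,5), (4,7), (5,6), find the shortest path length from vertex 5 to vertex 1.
2 (path: 5 -> 6 -> 1, 2 edges)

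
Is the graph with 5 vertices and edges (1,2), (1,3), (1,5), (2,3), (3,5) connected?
No, it has 2 components: {1, 2, 3, 5}, {4}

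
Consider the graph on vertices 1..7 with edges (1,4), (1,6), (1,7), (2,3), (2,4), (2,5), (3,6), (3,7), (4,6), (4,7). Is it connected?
Yes (BFS from 1 visits [1, 4, 6, 7, 2, 3, 5] — all 7 vertices reached)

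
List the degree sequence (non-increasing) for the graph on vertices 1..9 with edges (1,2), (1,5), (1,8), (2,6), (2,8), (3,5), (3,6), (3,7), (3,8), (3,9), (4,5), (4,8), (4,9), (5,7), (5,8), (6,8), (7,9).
[6, 5, 5, 3, 3, 3, 3, 3, 3] (degrees: deg(1)=3, deg(2)=3, deg(3)=5, deg(4)=3, deg(5)=5, deg(6)=3, deg(7)=3, deg(8)=6, deg(9)=3)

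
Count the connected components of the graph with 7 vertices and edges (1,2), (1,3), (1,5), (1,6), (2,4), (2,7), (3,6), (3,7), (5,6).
1 (components: {1, 2, 3, 4, 5, 6, 7})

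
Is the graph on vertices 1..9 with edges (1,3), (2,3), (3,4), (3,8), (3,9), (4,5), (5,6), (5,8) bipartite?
Yes. Partition: {1, 2, 4, 6, 7, 8, 9}, {3, 5}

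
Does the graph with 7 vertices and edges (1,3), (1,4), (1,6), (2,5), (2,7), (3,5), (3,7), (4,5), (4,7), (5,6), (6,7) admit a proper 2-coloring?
Yes. Partition: {1, 5, 7}, {2, 3, 4, 6}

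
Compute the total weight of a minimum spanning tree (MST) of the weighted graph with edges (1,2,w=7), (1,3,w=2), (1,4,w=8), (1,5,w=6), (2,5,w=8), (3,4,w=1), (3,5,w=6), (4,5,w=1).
11 (MST edges: (1,2,w=7), (1,3,w=2), (3,4,w=1), (4,5,w=1); sum of weights 7 + 2 + 1 + 1 = 11)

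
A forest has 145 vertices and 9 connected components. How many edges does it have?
136 (Each of the 9 component trees on V_i vertices has V_i - 1 edges; summing gives V - C = 145 - 9 = 136)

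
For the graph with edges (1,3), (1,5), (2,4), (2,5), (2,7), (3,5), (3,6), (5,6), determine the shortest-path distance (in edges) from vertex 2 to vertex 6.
2 (path: 2 -> 5 -> 6, 2 edges)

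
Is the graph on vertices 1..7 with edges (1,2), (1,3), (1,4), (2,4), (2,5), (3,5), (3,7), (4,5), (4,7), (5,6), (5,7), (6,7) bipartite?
No (odd cycle of length 3: 2 -> 1 -> 4 -> 2)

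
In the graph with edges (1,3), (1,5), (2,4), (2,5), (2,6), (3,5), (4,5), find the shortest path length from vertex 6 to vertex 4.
2 (path: 6 -> 2 -> 4, 2 edges)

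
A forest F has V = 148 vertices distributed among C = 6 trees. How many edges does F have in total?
142 (Each of the 6 component trees on V_i vertices has V_i - 1 edges; summing gives V - C = 148 - 6 = 142)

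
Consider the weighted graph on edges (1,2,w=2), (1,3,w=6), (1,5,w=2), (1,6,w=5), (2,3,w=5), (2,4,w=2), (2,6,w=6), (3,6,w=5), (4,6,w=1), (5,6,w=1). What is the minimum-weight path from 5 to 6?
1 (path: 5 -> 6; weights 1 = 1)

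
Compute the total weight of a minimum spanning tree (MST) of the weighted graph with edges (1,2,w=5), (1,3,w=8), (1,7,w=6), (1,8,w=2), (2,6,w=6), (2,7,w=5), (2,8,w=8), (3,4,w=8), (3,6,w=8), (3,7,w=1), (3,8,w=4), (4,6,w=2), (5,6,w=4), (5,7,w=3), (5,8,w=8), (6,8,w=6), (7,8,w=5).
21 (MST edges: (1,2,w=5), (1,8,w=2), (3,7,w=1), (3,8,w=4), (4,6,w=2), (5,6,w=4), (5,7,w=3); sum of weights 5 + 2 + 1 + 4 + 2 + 4 + 3 = 21)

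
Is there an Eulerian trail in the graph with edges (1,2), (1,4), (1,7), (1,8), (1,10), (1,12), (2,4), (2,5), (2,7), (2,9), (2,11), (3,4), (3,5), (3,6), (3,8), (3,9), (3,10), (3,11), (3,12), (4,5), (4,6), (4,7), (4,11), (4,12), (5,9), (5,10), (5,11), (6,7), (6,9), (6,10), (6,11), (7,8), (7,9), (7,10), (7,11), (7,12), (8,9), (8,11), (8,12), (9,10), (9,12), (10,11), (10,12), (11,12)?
Yes (the graph is connected and exactly 2 vertices have odd degree: {7, 11}; any Eulerian path must start and end at those)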